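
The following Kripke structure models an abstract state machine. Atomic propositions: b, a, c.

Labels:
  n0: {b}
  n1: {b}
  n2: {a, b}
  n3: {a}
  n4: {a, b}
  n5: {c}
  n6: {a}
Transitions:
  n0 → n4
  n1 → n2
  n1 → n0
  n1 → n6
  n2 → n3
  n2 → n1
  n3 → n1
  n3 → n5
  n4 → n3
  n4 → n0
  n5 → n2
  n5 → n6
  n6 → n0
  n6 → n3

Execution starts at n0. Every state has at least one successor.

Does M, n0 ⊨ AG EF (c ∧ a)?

States satisfying EF (c ∧ a): ∅.
States satisfying AG EF (c ∧ a): ∅.
n0 is reachable from n0 and violates EF (c ∧ a), so AG fails at n0.
n0 ∉ Sat(AG EF (c ∧ a)).

Violated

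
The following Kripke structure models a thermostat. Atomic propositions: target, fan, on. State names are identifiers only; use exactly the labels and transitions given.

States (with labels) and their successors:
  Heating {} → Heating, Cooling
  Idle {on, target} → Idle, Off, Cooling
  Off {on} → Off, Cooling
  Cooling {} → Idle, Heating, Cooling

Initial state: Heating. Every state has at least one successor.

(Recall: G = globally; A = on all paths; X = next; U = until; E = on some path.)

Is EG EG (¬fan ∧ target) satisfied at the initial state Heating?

Violated

States satisfying EG (¬fan ∧ target): {Idle}.
States satisfying EG EG (¬fan ∧ target): {Idle}.
No suitable path/successor from Heating witnesses the formula.
Heating ∉ Sat(EG EG (¬fan ∧ target)).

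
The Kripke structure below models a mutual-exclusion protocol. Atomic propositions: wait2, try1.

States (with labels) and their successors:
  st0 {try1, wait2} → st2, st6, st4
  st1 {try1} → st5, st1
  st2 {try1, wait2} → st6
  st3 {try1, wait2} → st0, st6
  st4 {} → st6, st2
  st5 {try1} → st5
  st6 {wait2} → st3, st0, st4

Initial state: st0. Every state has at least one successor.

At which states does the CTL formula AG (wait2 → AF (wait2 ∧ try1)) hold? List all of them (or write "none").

{st1, st5}

States satisfying wait2 → AF (wait2 ∧ try1): {st0, st1, st2, st3, st4, st5}.
States satisfying AG (wait2 → AF (wait2 ∧ try1)): {st1, st5}.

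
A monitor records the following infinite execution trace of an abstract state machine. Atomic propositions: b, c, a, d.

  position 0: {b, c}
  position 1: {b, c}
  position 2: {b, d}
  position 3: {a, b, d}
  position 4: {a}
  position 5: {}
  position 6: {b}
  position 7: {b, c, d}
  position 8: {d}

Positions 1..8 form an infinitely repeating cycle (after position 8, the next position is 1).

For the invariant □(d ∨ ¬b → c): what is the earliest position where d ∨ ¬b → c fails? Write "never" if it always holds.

2

Check d ∨ ¬b → c at each position in order: 0 ✓, 1 ✓.
At position 2 the labels are {b, d}, so d ∨ ¬b → c is false there. This is the first violation.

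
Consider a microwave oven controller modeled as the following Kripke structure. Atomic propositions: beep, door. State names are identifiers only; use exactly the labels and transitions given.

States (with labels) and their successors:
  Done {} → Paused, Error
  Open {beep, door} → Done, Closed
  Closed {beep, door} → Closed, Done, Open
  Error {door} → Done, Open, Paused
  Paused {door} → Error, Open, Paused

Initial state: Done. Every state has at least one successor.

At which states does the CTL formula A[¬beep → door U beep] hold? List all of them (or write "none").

{Open, Closed}

States satisfying ¬beep → door: {Open, Closed, Error, Paused}.
States satisfying beep: {Open, Closed}.
States satisfying A[¬beep → door U beep]: {Open, Closed}.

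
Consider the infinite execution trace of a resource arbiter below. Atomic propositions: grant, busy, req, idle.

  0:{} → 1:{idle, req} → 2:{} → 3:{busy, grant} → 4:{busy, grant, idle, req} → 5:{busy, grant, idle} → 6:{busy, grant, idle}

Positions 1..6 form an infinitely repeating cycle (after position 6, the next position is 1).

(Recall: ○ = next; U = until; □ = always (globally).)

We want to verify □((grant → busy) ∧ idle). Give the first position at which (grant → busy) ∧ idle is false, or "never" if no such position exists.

0

At position 0 the labels are {}, so (grant → busy) ∧ idle is false there. This is the first violation.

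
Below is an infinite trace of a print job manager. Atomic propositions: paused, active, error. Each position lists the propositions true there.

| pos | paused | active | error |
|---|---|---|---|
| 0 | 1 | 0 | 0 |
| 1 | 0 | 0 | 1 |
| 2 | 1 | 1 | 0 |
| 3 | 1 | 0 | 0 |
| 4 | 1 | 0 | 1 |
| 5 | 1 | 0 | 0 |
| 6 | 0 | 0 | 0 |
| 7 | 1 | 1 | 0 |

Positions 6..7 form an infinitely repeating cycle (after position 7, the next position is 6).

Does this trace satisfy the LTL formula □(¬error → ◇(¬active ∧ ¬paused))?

Holds

¬error → ◇(¬active ∧ ¬paused) holds at every position 0..7, and those are all positions ever visited, so □(¬error → ◇(¬active ∧ ¬paused)) holds.
Positions where ¬error holds: 0, 2, 3, 5, 6, 7.
Check ◇(¬active ∧ ¬paused) at each: 0→ok, 2→ok, 3→ok, 5→ok, 6→ok, 7→ok.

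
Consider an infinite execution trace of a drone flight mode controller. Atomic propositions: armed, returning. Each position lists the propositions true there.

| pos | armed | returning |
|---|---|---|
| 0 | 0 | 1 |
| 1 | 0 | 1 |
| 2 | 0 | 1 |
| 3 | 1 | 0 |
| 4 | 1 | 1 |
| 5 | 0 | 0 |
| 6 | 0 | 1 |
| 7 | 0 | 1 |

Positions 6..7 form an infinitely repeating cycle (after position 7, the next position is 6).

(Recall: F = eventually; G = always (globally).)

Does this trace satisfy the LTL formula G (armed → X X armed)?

armed → X X armed must hold at every position from 0 onward. It fails at position 3, so G (armed → X X armed) is false.
Positions where armed holds: 3, 4.
Check X X armed at each: 3→fails, 4→fails.

Does not hold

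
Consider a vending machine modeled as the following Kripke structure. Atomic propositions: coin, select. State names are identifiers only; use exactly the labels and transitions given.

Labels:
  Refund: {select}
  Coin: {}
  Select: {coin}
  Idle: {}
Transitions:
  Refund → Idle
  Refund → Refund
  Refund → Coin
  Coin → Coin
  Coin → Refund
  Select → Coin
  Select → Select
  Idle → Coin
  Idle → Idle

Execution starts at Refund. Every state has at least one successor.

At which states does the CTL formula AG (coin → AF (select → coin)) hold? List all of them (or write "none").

States satisfying coin → AF (select → coin): {Refund, Coin, Select, Idle}.
States satisfying AG (coin → AF (select → coin)): {Refund, Coin, Select, Idle}.

{Refund, Coin, Select, Idle}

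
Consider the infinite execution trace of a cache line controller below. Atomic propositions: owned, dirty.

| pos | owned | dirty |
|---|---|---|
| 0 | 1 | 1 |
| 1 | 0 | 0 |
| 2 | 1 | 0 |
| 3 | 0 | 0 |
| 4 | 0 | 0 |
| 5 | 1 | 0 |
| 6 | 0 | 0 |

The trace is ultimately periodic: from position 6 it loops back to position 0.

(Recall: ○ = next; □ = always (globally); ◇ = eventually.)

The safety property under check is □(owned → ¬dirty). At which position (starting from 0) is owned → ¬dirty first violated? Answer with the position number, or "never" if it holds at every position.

At position 0 the labels are {dirty, owned}, so owned → ¬dirty is false there. This is the first violation.

0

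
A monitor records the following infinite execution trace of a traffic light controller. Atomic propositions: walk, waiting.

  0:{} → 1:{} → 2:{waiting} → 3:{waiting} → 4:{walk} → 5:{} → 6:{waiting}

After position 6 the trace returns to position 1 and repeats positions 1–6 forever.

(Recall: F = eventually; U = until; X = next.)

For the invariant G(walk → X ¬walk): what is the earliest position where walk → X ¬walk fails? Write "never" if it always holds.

never

walk → X ¬walk holds at every position 0..6, and those are all the positions the trace ever visits, so the invariant G(walk → X ¬walk) is never violated.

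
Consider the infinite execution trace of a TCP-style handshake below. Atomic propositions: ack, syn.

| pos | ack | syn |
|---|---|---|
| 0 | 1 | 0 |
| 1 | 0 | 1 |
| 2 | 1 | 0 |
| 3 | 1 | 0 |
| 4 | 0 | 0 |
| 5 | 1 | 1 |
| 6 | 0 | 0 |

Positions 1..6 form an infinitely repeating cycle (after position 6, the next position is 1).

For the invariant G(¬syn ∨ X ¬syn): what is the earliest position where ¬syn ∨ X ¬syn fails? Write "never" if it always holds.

never

¬syn ∨ X ¬syn holds at every position 0..6, and those are all the positions the trace ever visits, so the invariant G(¬syn ∨ X ¬syn) is never violated.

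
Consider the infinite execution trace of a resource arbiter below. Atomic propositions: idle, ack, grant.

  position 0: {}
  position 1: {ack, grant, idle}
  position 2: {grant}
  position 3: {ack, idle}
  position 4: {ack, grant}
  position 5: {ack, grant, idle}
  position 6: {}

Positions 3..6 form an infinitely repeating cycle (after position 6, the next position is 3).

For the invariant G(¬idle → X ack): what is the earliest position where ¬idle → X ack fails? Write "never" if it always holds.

¬idle → X ack holds at every position 0..6, and those are all the positions the trace ever visits, so the invariant G(¬idle → X ack) is never violated.

never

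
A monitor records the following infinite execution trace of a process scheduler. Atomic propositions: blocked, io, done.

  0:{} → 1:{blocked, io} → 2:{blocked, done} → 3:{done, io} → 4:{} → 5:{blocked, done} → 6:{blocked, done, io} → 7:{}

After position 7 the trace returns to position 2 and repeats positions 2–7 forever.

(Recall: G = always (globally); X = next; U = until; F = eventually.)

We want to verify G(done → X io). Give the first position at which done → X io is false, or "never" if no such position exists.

Check done → X io at each position in order: 0 ✓, 1 ✓, 2 ✓.
At position 3 the labels are {done, io} and the next position 4 has {}, so done → X io is false there. This is the first violation.

3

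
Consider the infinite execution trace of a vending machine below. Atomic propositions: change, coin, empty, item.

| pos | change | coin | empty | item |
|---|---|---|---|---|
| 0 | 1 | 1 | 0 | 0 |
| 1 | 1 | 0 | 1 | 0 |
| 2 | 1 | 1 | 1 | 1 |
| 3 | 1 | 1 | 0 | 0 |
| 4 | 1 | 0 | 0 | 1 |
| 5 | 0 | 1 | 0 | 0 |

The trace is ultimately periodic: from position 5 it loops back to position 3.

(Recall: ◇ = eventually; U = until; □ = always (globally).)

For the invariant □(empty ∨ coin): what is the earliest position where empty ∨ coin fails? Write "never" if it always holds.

4

Check empty ∨ coin at each position in order: 0 ✓, 1 ✓, 2 ✓, 3 ✓.
At position 4 the labels are {change, item}, so empty ∨ coin is false there. This is the first violation.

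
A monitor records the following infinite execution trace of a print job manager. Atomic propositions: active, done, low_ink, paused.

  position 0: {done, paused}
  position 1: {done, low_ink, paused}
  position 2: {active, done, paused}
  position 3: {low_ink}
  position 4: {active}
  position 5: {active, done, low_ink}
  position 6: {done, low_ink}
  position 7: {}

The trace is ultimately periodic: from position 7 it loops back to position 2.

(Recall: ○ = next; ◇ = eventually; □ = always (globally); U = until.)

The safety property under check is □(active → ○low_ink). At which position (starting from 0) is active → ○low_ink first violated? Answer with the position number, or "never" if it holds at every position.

never

active → ○low_ink holds at every position 0..7, and those are all the positions the trace ever visits, so the invariant □(active → ○low_ink) is never violated.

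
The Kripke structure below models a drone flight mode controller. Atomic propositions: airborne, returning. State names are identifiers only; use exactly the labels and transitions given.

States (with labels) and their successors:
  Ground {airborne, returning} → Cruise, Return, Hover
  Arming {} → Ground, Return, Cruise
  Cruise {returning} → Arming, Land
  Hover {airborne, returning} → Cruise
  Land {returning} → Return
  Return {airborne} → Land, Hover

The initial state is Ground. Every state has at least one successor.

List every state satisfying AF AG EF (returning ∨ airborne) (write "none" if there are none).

States satisfying AG EF (returning ∨ airborne): {Ground, Arming, Cruise, Hover, Land, Return}.
States satisfying AF AG EF (returning ∨ airborne): {Ground, Arming, Cruise, Hover, Land, Return}.

{Ground, Arming, Cruise, Hover, Land, Return}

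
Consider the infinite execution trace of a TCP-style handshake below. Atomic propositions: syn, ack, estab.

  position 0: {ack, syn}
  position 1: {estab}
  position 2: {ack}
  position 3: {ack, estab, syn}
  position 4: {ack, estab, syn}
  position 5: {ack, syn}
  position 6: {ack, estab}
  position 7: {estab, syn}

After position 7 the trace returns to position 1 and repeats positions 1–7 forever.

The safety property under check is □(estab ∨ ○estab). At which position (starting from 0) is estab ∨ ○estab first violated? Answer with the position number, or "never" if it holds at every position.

never

estab ∨ ○estab holds at every position 0..7, and those are all the positions the trace ever visits, so the invariant □(estab ∨ ○estab) is never violated.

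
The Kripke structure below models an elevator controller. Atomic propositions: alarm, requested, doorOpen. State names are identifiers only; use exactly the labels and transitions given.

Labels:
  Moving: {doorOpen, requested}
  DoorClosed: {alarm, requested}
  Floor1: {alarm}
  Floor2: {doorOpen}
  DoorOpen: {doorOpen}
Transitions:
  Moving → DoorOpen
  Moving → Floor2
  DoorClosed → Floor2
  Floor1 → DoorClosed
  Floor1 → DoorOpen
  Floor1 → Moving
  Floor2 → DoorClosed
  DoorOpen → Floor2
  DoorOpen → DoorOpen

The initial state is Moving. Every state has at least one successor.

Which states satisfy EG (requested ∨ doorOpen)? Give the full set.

States satisfying requested ∨ doorOpen: {Moving, DoorClosed, Floor2, DoorOpen}.
States satisfying EG (requested ∨ doorOpen): {Moving, DoorClosed, Floor2, DoorOpen}.

{Moving, DoorClosed, Floor2, DoorOpen}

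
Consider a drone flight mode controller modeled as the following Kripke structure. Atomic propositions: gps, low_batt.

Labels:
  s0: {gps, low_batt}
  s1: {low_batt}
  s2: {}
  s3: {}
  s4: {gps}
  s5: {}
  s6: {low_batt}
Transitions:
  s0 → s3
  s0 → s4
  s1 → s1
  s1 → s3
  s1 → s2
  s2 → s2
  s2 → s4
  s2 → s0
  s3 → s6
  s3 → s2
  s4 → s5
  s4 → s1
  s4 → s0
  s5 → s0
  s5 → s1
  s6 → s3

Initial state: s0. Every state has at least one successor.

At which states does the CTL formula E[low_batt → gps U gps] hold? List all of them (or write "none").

States satisfying low_batt → gps: {s0, s2, s3, s4, s5}.
States satisfying gps: {s0, s4}.
States satisfying E[low_batt → gps U gps]: {s0, s2, s3, s4, s5}.

{s0, s2, s3, s4, s5}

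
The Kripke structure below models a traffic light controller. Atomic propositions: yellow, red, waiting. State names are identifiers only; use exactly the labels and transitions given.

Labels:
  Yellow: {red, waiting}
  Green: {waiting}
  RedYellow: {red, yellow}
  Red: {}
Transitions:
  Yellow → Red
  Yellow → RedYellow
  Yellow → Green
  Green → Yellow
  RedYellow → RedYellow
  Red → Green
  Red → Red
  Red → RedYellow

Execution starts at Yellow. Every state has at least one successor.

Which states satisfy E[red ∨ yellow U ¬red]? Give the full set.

{Yellow, Green, Red}

States satisfying red ∨ yellow: {Yellow, RedYellow}.
States satisfying ¬red: {Green, Red}.
States satisfying E[red ∨ yellow U ¬red]: {Yellow, Green, Red}.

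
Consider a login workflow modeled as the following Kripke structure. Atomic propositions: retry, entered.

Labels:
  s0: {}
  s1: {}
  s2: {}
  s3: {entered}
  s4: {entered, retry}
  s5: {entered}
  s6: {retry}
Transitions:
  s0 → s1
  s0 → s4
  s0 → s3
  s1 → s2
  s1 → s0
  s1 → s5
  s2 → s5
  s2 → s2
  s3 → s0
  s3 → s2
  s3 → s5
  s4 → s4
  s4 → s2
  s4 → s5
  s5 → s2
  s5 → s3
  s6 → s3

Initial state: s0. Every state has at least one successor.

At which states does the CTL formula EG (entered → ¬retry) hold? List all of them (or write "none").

{s0, s1, s2, s3, s5, s6}

States satisfying entered → ¬retry: {s0, s1, s2, s3, s5, s6}.
States satisfying EG (entered → ¬retry): {s0, s1, s2, s3, s5, s6}.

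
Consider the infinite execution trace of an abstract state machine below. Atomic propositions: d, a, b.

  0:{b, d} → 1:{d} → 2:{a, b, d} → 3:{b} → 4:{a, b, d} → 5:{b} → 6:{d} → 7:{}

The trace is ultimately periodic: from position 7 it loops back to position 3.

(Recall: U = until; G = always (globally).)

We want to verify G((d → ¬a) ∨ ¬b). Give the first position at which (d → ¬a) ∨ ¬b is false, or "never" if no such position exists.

Check (d → ¬a) ∨ ¬b at each position in order: 0 ✓, 1 ✓.
At position 2 the labels are {a, b, d}, so (d → ¬a) ∨ ¬b is false there. This is the first violation.

2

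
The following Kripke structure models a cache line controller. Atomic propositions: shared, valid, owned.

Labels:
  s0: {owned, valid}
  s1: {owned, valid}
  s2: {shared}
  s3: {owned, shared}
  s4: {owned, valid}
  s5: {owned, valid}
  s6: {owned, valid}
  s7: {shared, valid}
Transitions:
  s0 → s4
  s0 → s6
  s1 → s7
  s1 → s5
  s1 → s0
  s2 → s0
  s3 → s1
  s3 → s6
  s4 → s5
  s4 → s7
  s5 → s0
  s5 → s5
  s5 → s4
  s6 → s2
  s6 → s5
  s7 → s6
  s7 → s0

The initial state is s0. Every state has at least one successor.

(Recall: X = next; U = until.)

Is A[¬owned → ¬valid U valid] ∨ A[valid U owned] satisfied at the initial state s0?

Satisfied

States satisfying ¬owned → ¬valid: {s0, s1, s2, s3, s4, s5, s6}.
States satisfying valid: {s0, s1, s4, s5, s6, s7}.
States satisfying A[¬owned → ¬valid U valid]: {s0, s1, s2, s3, s4, s5, s6, s7}.
States satisfying owned: {s0, s1, s3, s4, s5, s6}.
States satisfying A[valid U owned]: {s0, s1, s3, s4, s5, s6, s7}.
States satisfying A[¬owned → ¬valid U valid] ∨ A[valid U owned]: {s0, s1, s2, s3, s4, s5, s6, s7}.
s0 ∈ Sat(A[¬owned → ¬valid U valid] ∨ A[valid U owned]).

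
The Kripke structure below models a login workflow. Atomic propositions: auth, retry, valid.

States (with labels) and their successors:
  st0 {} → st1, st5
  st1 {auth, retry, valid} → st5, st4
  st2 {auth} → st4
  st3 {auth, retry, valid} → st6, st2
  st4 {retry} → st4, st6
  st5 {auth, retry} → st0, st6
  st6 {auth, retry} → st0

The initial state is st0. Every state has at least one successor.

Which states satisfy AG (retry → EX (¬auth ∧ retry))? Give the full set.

none

States satisfying retry → EX (¬auth ∧ retry): {st0, st1, st2, st4}.
States satisfying AG (retry → EX (¬auth ∧ retry)): ∅.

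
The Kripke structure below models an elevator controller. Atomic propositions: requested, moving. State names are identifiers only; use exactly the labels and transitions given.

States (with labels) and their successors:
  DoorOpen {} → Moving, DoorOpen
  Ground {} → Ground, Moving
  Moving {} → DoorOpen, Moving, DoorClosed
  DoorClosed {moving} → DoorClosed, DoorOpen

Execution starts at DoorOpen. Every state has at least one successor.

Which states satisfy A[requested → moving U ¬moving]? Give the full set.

{DoorOpen, Ground, Moving}

States satisfying requested → moving: {DoorOpen, Ground, Moving, DoorClosed}.
States satisfying ¬moving: {DoorOpen, Ground, Moving}.
States satisfying A[requested → moving U ¬moving]: {DoorOpen, Ground, Moving}.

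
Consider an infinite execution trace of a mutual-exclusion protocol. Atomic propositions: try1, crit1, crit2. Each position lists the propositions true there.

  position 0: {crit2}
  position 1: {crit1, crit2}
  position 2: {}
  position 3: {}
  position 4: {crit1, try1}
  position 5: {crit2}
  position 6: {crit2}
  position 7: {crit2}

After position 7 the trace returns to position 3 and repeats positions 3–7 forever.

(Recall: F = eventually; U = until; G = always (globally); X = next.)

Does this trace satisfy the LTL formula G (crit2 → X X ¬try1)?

crit2 → X X ¬try1 must hold at every position from 0 onward. It fails at position 7, so G (crit2 → X X ¬try1) is false.
Positions where crit2 holds: 0, 1, 5, 6, 7.
Check X X ¬try1 at each: 0→ok, 1→ok, 5→ok, 6→ok, 7→fails.

Does not hold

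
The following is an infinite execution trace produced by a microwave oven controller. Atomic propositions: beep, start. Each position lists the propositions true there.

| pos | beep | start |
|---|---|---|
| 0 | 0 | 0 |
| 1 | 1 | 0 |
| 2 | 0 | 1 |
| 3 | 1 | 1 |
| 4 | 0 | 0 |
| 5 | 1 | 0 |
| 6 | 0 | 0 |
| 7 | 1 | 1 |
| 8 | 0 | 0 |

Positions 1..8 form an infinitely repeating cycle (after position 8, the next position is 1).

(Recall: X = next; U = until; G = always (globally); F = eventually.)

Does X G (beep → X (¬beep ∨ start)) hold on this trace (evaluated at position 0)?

The position after 0 is 1; G (beep → X (¬beep ∨ start)) is true there.

Holds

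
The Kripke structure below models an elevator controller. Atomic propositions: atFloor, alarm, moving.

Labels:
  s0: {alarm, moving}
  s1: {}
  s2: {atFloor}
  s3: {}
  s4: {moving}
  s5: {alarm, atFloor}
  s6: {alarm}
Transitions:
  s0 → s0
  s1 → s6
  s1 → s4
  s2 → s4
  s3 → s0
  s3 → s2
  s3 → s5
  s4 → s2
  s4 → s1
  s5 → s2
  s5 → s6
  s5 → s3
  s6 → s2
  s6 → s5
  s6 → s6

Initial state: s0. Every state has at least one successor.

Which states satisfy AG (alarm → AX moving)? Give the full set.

{s0}

States satisfying alarm → AX moving: {s0, s1, s2, s3, s4}.
States satisfying AG (alarm → AX moving): {s0}.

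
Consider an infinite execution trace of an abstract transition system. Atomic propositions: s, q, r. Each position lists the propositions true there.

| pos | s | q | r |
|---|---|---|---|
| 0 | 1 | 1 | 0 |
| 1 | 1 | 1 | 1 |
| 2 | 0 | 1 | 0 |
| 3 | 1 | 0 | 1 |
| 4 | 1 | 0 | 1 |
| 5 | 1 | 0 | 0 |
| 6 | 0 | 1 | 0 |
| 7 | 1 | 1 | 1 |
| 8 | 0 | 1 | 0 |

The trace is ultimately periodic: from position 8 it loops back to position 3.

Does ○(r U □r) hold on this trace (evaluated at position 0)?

The position after 0 is 1; r U □r is false there.

Does not hold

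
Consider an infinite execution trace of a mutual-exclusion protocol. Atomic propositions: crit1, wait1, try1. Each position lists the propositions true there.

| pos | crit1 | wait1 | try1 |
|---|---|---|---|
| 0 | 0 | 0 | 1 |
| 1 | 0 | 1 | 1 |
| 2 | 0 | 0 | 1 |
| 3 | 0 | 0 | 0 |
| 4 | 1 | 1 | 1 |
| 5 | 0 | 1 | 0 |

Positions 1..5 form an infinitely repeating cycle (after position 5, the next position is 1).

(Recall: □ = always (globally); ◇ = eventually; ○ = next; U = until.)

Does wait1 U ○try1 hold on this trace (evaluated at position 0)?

Walking from position 0: ○try1 first holds at position 0, and wait1 holds at every earlier position along the way, so wait1 U ○try1 holds.

Holds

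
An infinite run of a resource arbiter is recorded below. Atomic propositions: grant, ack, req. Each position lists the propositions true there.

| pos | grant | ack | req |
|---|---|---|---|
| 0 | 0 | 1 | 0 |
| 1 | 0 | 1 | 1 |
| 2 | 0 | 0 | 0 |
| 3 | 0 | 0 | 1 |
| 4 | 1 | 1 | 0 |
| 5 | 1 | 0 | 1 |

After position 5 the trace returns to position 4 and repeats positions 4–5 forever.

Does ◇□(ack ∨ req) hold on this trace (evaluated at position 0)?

Yes

□(ack ∨ req) holds at position 3, which is reachable from 0, so ◇□(ack ∨ req) holds.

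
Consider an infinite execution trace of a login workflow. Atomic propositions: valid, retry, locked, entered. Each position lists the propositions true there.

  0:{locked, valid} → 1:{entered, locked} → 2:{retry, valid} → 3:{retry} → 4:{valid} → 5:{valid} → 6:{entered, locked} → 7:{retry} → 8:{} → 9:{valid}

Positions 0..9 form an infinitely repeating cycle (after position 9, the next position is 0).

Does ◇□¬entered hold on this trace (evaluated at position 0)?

No

□¬entered is false at every position 0..9, so it never becomes true and ◇□¬entered fails.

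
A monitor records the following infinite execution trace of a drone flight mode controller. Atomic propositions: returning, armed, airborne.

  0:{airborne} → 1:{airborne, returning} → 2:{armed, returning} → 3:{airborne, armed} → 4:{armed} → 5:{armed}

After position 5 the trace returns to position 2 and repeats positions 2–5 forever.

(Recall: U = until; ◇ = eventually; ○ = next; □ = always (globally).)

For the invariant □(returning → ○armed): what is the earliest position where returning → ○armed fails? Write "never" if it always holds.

never

returning → ○armed holds at every position 0..5, and those are all the positions the trace ever visits, so the invariant □(returning → ○armed) is never violated.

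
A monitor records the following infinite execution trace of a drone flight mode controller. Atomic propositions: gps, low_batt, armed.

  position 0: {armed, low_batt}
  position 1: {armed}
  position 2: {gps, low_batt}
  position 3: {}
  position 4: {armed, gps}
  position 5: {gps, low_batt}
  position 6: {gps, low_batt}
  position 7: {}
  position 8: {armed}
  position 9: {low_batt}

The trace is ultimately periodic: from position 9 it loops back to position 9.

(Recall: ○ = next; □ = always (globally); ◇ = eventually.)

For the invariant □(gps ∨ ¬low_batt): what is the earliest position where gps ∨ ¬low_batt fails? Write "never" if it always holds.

At position 0 the labels are {armed, low_batt}, so gps ∨ ¬low_batt is false there. This is the first violation.

0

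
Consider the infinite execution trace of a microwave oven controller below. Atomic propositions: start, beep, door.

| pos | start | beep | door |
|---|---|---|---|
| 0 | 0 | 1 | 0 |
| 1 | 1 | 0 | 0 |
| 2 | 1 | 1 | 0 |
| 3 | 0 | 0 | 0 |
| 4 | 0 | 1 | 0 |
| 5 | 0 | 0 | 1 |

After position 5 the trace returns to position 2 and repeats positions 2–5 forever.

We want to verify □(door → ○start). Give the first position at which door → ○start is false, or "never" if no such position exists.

never

door → ○start holds at every position 0..5, and those are all the positions the trace ever visits, so the invariant □(door → ○start) is never violated.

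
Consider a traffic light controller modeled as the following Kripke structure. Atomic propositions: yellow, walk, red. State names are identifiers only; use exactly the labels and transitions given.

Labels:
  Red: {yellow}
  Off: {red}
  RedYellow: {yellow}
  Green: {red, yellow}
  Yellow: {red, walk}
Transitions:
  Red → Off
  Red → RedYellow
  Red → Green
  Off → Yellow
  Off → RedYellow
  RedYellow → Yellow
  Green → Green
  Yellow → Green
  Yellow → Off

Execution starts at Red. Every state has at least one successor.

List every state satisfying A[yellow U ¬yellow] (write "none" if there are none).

States satisfying yellow: {Red, RedYellow, Green}.
States satisfying ¬yellow: {Off, Yellow}.
States satisfying A[yellow U ¬yellow]: {Off, RedYellow, Yellow}.

{Off, RedYellow, Yellow}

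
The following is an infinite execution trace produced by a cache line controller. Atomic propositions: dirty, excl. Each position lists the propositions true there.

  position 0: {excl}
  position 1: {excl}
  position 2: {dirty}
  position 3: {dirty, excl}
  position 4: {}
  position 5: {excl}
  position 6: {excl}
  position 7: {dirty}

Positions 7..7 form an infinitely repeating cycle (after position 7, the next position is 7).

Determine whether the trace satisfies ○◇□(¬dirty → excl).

The position after 0 is 1; ◇□(¬dirty → excl) is true there.

Satisfied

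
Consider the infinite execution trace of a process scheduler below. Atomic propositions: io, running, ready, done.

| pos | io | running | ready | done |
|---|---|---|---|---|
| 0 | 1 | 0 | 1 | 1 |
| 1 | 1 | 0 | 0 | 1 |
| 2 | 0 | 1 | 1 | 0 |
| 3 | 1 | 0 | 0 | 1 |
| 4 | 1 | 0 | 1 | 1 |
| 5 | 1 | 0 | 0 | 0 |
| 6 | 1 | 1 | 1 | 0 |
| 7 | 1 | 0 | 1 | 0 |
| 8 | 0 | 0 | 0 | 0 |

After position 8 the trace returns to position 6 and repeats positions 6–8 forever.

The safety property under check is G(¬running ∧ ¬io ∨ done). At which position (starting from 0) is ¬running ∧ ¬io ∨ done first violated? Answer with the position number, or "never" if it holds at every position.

Check ¬running ∧ ¬io ∨ done at each position in order: 0 ✓, 1 ✓.
At position 2 the labels are {ready, running}, so ¬running ∧ ¬io ∨ done is false there. This is the first violation.

2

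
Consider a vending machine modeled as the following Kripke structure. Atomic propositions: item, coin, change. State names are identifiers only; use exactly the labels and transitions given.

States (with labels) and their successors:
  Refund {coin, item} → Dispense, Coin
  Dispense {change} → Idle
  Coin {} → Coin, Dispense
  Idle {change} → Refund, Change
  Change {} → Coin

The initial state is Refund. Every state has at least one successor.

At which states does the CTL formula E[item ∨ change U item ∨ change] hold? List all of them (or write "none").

{Refund, Dispense, Idle}

States satisfying item ∨ change: {Refund, Dispense, Idle}.
States satisfying E[item ∨ change U item ∨ change]: {Refund, Dispense, Idle}.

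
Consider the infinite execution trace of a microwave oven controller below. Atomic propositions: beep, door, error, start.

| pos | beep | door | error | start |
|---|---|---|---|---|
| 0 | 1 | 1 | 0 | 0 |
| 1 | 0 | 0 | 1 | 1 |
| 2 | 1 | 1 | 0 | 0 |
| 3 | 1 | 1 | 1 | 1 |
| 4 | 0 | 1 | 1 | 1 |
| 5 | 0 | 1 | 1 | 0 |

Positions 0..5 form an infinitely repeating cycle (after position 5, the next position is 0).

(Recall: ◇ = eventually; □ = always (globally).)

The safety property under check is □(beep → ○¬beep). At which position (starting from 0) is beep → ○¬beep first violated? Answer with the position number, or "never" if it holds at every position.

2

Check beep → ○¬beep at each position in order: 0 ✓, 1 ✓.
At position 2 the labels are {beep, door} and the next position 3 has {beep, door, error, start}, so beep → ○¬beep is false there. This is the first violation.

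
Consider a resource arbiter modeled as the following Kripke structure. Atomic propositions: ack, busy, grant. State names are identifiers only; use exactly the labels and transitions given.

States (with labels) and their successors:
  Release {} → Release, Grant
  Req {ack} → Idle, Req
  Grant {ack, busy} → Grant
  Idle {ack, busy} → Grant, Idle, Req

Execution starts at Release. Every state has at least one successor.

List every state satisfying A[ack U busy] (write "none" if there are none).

States satisfying ack: {Req, Grant, Idle}.
States satisfying busy: {Grant, Idle}.
States satisfying A[ack U busy]: {Grant, Idle}.

{Grant, Idle}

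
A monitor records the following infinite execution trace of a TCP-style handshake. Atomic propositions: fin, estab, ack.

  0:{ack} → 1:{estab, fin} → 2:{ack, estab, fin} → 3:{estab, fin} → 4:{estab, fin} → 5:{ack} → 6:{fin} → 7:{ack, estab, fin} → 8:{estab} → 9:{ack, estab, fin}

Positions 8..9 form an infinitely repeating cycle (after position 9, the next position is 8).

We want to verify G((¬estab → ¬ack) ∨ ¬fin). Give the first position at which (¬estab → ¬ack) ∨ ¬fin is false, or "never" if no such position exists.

(¬estab → ¬ack) ∨ ¬fin holds at every position 0..9, and those are all the positions the trace ever visits, so the invariant G((¬estab → ¬ack) ∨ ¬fin) is never violated.

never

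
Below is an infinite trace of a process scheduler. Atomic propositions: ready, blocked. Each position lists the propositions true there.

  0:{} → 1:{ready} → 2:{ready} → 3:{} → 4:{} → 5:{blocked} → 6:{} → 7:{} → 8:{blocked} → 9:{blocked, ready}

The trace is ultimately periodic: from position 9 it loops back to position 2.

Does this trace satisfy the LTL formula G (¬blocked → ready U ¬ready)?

¬blocked → ready U ¬ready holds at every position 0..9, and those are all positions ever visited, so G (¬blocked → ready U ¬ready) holds.
Positions where ¬blocked holds: 0, 1, 2, 3, 4, 6, 7.
Check ready U ¬ready at each: 0→ok, 1→ok, 2→ok, 3→ok, 4→ok, 6→ok, 7→ok.

Satisfied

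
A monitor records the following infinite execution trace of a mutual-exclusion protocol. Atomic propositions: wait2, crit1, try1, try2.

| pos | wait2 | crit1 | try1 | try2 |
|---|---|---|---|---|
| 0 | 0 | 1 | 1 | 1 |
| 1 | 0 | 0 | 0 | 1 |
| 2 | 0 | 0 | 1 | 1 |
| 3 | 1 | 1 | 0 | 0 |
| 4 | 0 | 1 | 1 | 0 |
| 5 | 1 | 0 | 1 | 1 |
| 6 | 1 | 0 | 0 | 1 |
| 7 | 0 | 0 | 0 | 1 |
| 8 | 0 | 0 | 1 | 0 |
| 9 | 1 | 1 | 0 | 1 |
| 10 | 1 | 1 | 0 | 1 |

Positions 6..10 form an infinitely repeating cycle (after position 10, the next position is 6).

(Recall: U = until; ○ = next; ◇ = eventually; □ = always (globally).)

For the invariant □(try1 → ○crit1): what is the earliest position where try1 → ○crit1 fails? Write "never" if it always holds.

At position 0 the labels are {crit1, try1, try2} and the next position 1 has {try2}, so try1 → ○crit1 is false there. This is the first violation.

0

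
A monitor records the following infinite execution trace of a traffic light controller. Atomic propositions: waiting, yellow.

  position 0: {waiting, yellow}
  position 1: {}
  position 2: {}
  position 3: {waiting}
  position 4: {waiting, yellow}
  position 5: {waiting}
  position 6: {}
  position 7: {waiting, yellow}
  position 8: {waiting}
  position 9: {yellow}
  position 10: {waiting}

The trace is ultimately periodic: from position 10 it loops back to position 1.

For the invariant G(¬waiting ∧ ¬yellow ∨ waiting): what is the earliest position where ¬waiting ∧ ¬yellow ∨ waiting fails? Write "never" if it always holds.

Check ¬waiting ∧ ¬yellow ∨ waiting at each position in order: 0 ✓, 1 ✓, 2 ✓, 3 ✓, 4 ✓, 5 ✓, 6 ✓, 7 ✓, 8 ✓.
At position 9 the labels are {yellow}, so ¬waiting ∧ ¬yellow ∨ waiting is false there. This is the first violation.

9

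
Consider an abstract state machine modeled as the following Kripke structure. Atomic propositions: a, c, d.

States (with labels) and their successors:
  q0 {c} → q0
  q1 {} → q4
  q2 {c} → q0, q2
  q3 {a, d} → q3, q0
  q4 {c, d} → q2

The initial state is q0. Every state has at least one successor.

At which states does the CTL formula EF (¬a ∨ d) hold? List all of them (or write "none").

States satisfying ¬a ∨ d: {q0, q1, q2, q3, q4}.
States satisfying EF (¬a ∨ d): {q0, q1, q2, q3, q4}.

{q0, q1, q2, q3, q4}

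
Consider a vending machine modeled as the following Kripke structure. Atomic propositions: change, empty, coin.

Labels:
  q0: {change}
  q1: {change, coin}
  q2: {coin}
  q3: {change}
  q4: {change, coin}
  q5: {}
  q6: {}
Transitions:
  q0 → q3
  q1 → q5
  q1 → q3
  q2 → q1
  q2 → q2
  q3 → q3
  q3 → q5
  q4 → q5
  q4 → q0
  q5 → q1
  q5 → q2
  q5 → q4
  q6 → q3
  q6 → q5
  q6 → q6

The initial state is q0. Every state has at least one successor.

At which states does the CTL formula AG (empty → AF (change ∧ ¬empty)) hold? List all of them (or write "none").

{q0, q1, q2, q3, q4, q5, q6}

States satisfying empty → AF (change ∧ ¬empty): {q0, q1, q2, q3, q4, q5, q6}.
States satisfying AG (empty → AF (change ∧ ¬empty)): {q0, q1, q2, q3, q4, q5, q6}.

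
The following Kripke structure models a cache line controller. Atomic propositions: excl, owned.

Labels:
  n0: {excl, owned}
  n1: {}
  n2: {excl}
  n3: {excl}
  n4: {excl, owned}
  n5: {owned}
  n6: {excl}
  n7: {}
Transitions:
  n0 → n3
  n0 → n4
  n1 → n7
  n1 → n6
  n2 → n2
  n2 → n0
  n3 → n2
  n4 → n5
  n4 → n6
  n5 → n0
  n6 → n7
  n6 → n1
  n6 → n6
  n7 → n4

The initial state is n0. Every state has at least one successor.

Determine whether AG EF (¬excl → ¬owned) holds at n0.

States satisfying EF (¬excl → ¬owned): {n0, n1, n2, n3, n4, n5, n6, n7}.
States satisfying AG EF (¬excl → ¬owned): {n0, n1, n2, n3, n4, n5, n6, n7}.
Every state reachable from n0 satisfies EF (¬excl → ¬owned).
n0 ∈ Sat(AG EF (¬excl → ¬owned)).

Satisfied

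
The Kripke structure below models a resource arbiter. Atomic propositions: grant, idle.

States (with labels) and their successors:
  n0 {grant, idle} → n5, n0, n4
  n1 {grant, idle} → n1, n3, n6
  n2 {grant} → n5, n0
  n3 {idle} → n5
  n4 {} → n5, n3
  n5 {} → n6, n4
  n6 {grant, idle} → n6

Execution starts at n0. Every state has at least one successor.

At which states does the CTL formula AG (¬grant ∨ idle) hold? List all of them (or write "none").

States satisfying ¬grant ∨ idle: {n0, n1, n3, n4, n5, n6}.
States satisfying AG (¬grant ∨ idle): {n0, n1, n3, n4, n5, n6}.

{n0, n1, n3, n4, n5, n6}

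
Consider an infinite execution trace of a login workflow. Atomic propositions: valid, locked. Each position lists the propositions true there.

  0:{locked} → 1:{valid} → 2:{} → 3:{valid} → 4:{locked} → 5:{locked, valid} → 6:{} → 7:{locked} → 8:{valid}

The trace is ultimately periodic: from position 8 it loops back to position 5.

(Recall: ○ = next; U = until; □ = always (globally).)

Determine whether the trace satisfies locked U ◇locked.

Yes

Walking from position 0: ◇locked first holds at position 0, and locked holds at every earlier position along the way, so locked U ◇locked holds.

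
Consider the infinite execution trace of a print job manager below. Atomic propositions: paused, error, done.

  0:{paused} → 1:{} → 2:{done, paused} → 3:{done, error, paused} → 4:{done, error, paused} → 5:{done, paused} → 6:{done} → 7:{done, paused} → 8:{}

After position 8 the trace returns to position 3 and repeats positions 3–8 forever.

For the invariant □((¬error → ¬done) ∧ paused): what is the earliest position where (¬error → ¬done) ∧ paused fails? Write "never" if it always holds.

1

Check (¬error → ¬done) ∧ paused at each position in order: 0 ✓.
At position 1 the labels are {}, so (¬error → ¬done) ∧ paused is false there. This is the first violation.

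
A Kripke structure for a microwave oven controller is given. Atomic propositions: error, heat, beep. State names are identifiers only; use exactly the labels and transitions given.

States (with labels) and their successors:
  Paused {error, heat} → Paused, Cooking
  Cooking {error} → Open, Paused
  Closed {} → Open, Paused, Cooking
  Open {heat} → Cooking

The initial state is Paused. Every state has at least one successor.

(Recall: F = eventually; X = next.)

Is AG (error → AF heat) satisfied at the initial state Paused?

Yes

States satisfying error → AF heat: {Paused, Cooking, Closed, Open}.
States satisfying AG (error → AF heat): {Paused, Cooking, Closed, Open}.
Every state reachable from Paused satisfies error → AF heat.
Paused ∈ Sat(AG (error → AF heat)).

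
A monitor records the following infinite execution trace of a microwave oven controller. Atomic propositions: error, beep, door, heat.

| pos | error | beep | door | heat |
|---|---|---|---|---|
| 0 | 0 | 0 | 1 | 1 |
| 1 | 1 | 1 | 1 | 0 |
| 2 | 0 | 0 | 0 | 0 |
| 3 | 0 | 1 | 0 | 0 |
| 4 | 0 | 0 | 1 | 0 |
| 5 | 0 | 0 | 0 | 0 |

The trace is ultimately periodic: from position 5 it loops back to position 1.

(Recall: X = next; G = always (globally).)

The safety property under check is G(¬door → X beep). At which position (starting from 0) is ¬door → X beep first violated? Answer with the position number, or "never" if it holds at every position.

3

Check ¬door → X beep at each position in order: 0 ✓, 1 ✓, 2 ✓.
At position 3 the labels are {beep} and the next position 4 has {door}, so ¬door → X beep is false there. This is the first violation.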